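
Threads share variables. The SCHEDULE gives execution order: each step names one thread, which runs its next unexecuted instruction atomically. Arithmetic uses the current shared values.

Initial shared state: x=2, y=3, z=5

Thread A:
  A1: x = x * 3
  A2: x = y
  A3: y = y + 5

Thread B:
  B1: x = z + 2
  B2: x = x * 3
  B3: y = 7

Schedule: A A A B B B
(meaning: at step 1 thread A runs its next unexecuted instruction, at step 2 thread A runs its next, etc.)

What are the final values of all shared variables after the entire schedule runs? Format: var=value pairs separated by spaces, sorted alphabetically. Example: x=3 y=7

Step 1: thread A executes A1 (x = x * 3). Shared: x=6 y=3 z=5. PCs: A@1 B@0
Step 2: thread A executes A2 (x = y). Shared: x=3 y=3 z=5. PCs: A@2 B@0
Step 3: thread A executes A3 (y = y + 5). Shared: x=3 y=8 z=5. PCs: A@3 B@0
Step 4: thread B executes B1 (x = z + 2). Shared: x=7 y=8 z=5. PCs: A@3 B@1
Step 5: thread B executes B2 (x = x * 3). Shared: x=21 y=8 z=5. PCs: A@3 B@2
Step 6: thread B executes B3 (y = 7). Shared: x=21 y=7 z=5. PCs: A@3 B@3

Answer: x=21 y=7 z=5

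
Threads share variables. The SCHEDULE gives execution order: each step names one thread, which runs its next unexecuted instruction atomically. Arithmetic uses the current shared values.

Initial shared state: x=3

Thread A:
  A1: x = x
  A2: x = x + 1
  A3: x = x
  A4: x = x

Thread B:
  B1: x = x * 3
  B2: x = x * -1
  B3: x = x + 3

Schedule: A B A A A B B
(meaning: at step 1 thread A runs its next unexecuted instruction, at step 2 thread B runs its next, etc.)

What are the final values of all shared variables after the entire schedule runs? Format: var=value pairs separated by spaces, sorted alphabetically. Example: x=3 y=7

Step 1: thread A executes A1 (x = x). Shared: x=3. PCs: A@1 B@0
Step 2: thread B executes B1 (x = x * 3). Shared: x=9. PCs: A@1 B@1
Step 3: thread A executes A2 (x = x + 1). Shared: x=10. PCs: A@2 B@1
Step 4: thread A executes A3 (x = x). Shared: x=10. PCs: A@3 B@1
Step 5: thread A executes A4 (x = x). Shared: x=10. PCs: A@4 B@1
Step 6: thread B executes B2 (x = x * -1). Shared: x=-10. PCs: A@4 B@2
Step 7: thread B executes B3 (x = x + 3). Shared: x=-7. PCs: A@4 B@3

Answer: x=-7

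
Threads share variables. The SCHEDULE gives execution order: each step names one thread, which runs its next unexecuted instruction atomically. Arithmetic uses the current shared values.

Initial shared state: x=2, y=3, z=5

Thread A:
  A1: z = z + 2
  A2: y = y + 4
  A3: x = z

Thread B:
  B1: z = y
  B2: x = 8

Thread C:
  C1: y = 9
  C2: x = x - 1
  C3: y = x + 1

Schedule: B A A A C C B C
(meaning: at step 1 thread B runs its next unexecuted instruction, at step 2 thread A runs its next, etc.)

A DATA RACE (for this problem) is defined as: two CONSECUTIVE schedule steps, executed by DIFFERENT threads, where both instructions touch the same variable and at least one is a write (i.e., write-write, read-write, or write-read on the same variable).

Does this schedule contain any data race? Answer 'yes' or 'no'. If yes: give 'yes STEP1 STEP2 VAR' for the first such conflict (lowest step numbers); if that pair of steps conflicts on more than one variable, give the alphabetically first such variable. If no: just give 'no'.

Steps 1,2: B(z = y) vs A(z = z + 2). RACE on z (W-W).
Steps 2,3: same thread (A). No race.
Steps 3,4: same thread (A). No race.
Steps 4,5: A(r=z,w=x) vs C(r=-,w=y). No conflict.
Steps 5,6: same thread (C). No race.
Steps 6,7: C(x = x - 1) vs B(x = 8). RACE on x (W-W).
Steps 7,8: B(x = 8) vs C(y = x + 1). RACE on x (W-R).
First conflict at steps 1,2.

Answer: yes 1 2 z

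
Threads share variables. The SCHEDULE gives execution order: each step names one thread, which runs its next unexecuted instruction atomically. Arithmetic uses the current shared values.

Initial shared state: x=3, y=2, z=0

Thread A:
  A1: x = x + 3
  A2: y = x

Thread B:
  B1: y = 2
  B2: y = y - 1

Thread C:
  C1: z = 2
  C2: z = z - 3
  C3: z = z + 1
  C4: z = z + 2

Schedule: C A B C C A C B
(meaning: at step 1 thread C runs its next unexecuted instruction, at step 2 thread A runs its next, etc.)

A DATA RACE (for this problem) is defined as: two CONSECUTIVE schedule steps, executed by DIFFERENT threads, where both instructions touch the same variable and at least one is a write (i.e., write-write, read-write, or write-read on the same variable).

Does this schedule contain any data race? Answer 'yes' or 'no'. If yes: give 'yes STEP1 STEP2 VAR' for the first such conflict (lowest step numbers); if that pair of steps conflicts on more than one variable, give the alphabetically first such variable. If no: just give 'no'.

Answer: no

Derivation:
Steps 1,2: C(r=-,w=z) vs A(r=x,w=x). No conflict.
Steps 2,3: A(r=x,w=x) vs B(r=-,w=y). No conflict.
Steps 3,4: B(r=-,w=y) vs C(r=z,w=z). No conflict.
Steps 4,5: same thread (C). No race.
Steps 5,6: C(r=z,w=z) vs A(r=x,w=y). No conflict.
Steps 6,7: A(r=x,w=y) vs C(r=z,w=z). No conflict.
Steps 7,8: C(r=z,w=z) vs B(r=y,w=y). No conflict.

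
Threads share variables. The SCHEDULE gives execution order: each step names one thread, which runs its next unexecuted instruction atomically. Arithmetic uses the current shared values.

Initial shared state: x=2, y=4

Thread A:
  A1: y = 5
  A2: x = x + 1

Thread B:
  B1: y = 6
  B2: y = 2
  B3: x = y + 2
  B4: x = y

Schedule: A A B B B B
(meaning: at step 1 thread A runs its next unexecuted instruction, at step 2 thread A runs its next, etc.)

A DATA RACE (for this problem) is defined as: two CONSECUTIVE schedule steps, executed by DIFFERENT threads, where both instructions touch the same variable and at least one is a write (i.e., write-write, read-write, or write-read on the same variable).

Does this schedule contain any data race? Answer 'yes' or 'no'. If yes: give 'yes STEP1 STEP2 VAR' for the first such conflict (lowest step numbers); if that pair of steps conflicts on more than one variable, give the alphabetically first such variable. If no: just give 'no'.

Answer: no

Derivation:
Steps 1,2: same thread (A). No race.
Steps 2,3: A(r=x,w=x) vs B(r=-,w=y). No conflict.
Steps 3,4: same thread (B). No race.
Steps 4,5: same thread (B). No race.
Steps 5,6: same thread (B). No race.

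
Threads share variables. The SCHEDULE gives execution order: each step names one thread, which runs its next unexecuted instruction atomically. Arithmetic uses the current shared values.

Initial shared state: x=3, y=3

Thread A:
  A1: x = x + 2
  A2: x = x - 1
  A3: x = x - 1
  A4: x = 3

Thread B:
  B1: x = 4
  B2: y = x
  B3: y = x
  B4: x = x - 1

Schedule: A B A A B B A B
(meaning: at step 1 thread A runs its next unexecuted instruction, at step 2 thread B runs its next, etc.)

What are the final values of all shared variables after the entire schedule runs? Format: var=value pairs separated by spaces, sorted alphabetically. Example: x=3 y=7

Answer: x=2 y=2

Derivation:
Step 1: thread A executes A1 (x = x + 2). Shared: x=5 y=3. PCs: A@1 B@0
Step 2: thread B executes B1 (x = 4). Shared: x=4 y=3. PCs: A@1 B@1
Step 3: thread A executes A2 (x = x - 1). Shared: x=3 y=3. PCs: A@2 B@1
Step 4: thread A executes A3 (x = x - 1). Shared: x=2 y=3. PCs: A@3 B@1
Step 5: thread B executes B2 (y = x). Shared: x=2 y=2. PCs: A@3 B@2
Step 6: thread B executes B3 (y = x). Shared: x=2 y=2. PCs: A@3 B@3
Step 7: thread A executes A4 (x = 3). Shared: x=3 y=2. PCs: A@4 B@3
Step 8: thread B executes B4 (x = x - 1). Shared: x=2 y=2. PCs: A@4 B@4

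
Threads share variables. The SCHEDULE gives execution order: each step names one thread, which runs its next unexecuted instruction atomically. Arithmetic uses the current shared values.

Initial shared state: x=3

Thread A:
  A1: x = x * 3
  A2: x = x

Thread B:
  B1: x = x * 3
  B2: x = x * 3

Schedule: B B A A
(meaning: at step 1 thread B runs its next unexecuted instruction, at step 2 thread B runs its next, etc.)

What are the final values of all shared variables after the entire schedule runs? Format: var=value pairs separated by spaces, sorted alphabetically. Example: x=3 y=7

Step 1: thread B executes B1 (x = x * 3). Shared: x=9. PCs: A@0 B@1
Step 2: thread B executes B2 (x = x * 3). Shared: x=27. PCs: A@0 B@2
Step 3: thread A executes A1 (x = x * 3). Shared: x=81. PCs: A@1 B@2
Step 4: thread A executes A2 (x = x). Shared: x=81. PCs: A@2 B@2

Answer: x=81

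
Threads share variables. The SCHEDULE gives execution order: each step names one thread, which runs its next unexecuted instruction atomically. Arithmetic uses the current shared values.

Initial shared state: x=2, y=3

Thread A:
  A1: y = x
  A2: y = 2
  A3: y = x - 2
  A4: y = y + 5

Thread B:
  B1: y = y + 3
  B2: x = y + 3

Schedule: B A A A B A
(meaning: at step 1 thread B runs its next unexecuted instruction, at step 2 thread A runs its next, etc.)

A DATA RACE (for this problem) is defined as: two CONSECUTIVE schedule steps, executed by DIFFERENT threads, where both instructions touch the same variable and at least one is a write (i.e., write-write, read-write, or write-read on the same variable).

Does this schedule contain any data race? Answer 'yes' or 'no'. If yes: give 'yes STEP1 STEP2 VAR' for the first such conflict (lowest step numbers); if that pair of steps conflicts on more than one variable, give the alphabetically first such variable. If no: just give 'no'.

Steps 1,2: B(y = y + 3) vs A(y = x). RACE on y (W-W).
Steps 2,3: same thread (A). No race.
Steps 3,4: same thread (A). No race.
Steps 4,5: A(y = x - 2) vs B(x = y + 3). RACE on x (R-W), y (W-R). Multiple vars; alphabetically first is x.
Steps 5,6: B(x = y + 3) vs A(y = y + 5). RACE on y (R-W).
First conflict at steps 1,2.

Answer: yes 1 2 y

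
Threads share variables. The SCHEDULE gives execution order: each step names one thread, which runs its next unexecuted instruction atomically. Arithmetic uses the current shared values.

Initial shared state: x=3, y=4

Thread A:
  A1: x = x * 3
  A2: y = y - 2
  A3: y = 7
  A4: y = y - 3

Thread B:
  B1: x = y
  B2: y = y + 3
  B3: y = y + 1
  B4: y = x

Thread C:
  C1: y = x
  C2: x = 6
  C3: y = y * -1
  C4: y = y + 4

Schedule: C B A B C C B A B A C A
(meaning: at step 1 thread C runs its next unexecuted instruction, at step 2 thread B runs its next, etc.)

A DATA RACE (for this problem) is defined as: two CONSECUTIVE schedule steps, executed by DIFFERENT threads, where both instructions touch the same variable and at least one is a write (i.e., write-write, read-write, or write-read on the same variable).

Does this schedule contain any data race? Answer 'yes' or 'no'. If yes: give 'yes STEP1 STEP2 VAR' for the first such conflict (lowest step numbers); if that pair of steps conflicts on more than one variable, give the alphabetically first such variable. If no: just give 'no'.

Answer: yes 1 2 x

Derivation:
Steps 1,2: C(y = x) vs B(x = y). RACE on x (R-W), y (W-R). Multiple vars; alphabetically first is x.
Steps 2,3: B(x = y) vs A(x = x * 3). RACE on x (W-W).
Steps 3,4: A(r=x,w=x) vs B(r=y,w=y). No conflict.
Steps 4,5: B(r=y,w=y) vs C(r=-,w=x). No conflict.
Steps 5,6: same thread (C). No race.
Steps 6,7: C(y = y * -1) vs B(y = y + 1). RACE on y (W-W).
Steps 7,8: B(y = y + 1) vs A(y = y - 2). RACE on y (W-W).
Steps 8,9: A(y = y - 2) vs B(y = x). RACE on y (W-W).
Steps 9,10: B(y = x) vs A(y = 7). RACE on y (W-W).
Steps 10,11: A(y = 7) vs C(y = y + 4). RACE on y (W-W).
Steps 11,12: C(y = y + 4) vs A(y = y - 3). RACE on y (W-W).
First conflict at steps 1,2.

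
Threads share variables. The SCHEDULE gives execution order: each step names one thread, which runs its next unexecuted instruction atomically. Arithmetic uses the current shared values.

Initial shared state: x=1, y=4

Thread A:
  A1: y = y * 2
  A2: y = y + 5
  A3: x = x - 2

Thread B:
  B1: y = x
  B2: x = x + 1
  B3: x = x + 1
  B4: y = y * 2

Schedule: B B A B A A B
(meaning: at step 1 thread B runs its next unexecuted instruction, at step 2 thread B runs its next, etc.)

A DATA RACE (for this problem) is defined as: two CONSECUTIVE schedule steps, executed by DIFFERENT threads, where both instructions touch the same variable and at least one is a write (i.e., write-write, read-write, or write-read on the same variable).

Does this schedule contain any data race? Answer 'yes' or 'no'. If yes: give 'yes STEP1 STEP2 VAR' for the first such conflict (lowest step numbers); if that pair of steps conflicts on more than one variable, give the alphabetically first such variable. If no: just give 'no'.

Steps 1,2: same thread (B). No race.
Steps 2,3: B(r=x,w=x) vs A(r=y,w=y). No conflict.
Steps 3,4: A(r=y,w=y) vs B(r=x,w=x). No conflict.
Steps 4,5: B(r=x,w=x) vs A(r=y,w=y). No conflict.
Steps 5,6: same thread (A). No race.
Steps 6,7: A(r=x,w=x) vs B(r=y,w=y). No conflict.

Answer: no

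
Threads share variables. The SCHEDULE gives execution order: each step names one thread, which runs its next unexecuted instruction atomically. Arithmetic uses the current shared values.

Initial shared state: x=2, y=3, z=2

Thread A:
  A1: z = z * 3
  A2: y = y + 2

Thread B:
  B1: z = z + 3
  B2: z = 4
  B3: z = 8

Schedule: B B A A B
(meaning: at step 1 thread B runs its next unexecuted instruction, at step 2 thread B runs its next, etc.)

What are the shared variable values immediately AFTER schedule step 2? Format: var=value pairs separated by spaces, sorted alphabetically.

Step 1: thread B executes B1 (z = z + 3). Shared: x=2 y=3 z=5. PCs: A@0 B@1
Step 2: thread B executes B2 (z = 4). Shared: x=2 y=3 z=4. PCs: A@0 B@2

Answer: x=2 y=3 z=4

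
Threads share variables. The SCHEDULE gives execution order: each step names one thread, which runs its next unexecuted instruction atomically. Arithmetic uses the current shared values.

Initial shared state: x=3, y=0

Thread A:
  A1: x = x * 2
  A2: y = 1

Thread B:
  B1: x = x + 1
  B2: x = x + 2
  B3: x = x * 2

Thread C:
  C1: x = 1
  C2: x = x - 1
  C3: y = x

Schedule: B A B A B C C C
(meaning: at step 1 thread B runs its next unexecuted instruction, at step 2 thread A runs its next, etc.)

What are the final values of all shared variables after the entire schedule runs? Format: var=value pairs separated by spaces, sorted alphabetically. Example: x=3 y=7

Step 1: thread B executes B1 (x = x + 1). Shared: x=4 y=0. PCs: A@0 B@1 C@0
Step 2: thread A executes A1 (x = x * 2). Shared: x=8 y=0. PCs: A@1 B@1 C@0
Step 3: thread B executes B2 (x = x + 2). Shared: x=10 y=0. PCs: A@1 B@2 C@0
Step 4: thread A executes A2 (y = 1). Shared: x=10 y=1. PCs: A@2 B@2 C@0
Step 5: thread B executes B3 (x = x * 2). Shared: x=20 y=1. PCs: A@2 B@3 C@0
Step 6: thread C executes C1 (x = 1). Shared: x=1 y=1. PCs: A@2 B@3 C@1
Step 7: thread C executes C2 (x = x - 1). Shared: x=0 y=1. PCs: A@2 B@3 C@2
Step 8: thread C executes C3 (y = x). Shared: x=0 y=0. PCs: A@2 B@3 C@3

Answer: x=0 y=0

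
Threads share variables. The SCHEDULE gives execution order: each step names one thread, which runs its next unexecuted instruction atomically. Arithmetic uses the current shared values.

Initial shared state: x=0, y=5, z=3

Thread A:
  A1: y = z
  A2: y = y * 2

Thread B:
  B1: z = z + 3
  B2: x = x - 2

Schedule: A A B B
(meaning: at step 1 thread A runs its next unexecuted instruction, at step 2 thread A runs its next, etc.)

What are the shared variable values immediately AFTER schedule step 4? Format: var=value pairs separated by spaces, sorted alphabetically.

Answer: x=-2 y=6 z=6

Derivation:
Step 1: thread A executes A1 (y = z). Shared: x=0 y=3 z=3. PCs: A@1 B@0
Step 2: thread A executes A2 (y = y * 2). Shared: x=0 y=6 z=3. PCs: A@2 B@0
Step 3: thread B executes B1 (z = z + 3). Shared: x=0 y=6 z=6. PCs: A@2 B@1
Step 4: thread B executes B2 (x = x - 2). Shared: x=-2 y=6 z=6. PCs: A@2 B@2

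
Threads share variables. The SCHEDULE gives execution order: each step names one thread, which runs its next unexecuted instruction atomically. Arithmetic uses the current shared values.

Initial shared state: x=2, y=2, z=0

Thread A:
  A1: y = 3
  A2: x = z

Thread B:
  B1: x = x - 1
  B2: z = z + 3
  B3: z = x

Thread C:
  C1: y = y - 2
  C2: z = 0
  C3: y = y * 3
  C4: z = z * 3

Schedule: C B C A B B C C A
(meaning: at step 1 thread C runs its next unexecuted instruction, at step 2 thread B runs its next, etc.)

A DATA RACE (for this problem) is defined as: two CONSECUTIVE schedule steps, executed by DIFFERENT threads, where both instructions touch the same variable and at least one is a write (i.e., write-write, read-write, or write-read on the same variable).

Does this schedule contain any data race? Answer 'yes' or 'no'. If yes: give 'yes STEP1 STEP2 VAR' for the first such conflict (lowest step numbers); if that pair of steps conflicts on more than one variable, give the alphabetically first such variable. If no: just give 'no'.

Answer: yes 8 9 z

Derivation:
Steps 1,2: C(r=y,w=y) vs B(r=x,w=x). No conflict.
Steps 2,3: B(r=x,w=x) vs C(r=-,w=z). No conflict.
Steps 3,4: C(r=-,w=z) vs A(r=-,w=y). No conflict.
Steps 4,5: A(r=-,w=y) vs B(r=z,w=z). No conflict.
Steps 5,6: same thread (B). No race.
Steps 6,7: B(r=x,w=z) vs C(r=y,w=y). No conflict.
Steps 7,8: same thread (C). No race.
Steps 8,9: C(z = z * 3) vs A(x = z). RACE on z (W-R).
First conflict at steps 8,9.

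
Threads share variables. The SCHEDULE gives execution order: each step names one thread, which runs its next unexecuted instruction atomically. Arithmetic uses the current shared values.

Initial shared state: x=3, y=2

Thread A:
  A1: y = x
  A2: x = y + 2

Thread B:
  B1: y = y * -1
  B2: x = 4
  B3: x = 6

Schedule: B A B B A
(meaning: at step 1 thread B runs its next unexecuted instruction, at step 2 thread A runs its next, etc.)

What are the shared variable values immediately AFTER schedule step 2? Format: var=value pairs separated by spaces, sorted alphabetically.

Step 1: thread B executes B1 (y = y * -1). Shared: x=3 y=-2. PCs: A@0 B@1
Step 2: thread A executes A1 (y = x). Shared: x=3 y=3. PCs: A@1 B@1

Answer: x=3 y=3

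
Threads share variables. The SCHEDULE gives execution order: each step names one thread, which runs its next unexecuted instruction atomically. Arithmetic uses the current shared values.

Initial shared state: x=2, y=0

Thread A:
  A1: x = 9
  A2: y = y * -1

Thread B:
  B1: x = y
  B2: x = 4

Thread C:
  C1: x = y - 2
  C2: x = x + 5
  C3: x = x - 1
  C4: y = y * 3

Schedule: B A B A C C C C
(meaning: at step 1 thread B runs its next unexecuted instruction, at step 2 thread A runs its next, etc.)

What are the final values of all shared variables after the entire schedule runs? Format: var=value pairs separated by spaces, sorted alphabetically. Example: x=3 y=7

Answer: x=2 y=0

Derivation:
Step 1: thread B executes B1 (x = y). Shared: x=0 y=0. PCs: A@0 B@1 C@0
Step 2: thread A executes A1 (x = 9). Shared: x=9 y=0. PCs: A@1 B@1 C@0
Step 3: thread B executes B2 (x = 4). Shared: x=4 y=0. PCs: A@1 B@2 C@0
Step 4: thread A executes A2 (y = y * -1). Shared: x=4 y=0. PCs: A@2 B@2 C@0
Step 5: thread C executes C1 (x = y - 2). Shared: x=-2 y=0. PCs: A@2 B@2 C@1
Step 6: thread C executes C2 (x = x + 5). Shared: x=3 y=0. PCs: A@2 B@2 C@2
Step 7: thread C executes C3 (x = x - 1). Shared: x=2 y=0. PCs: A@2 B@2 C@3
Step 8: thread C executes C4 (y = y * 3). Shared: x=2 y=0. PCs: A@2 B@2 C@4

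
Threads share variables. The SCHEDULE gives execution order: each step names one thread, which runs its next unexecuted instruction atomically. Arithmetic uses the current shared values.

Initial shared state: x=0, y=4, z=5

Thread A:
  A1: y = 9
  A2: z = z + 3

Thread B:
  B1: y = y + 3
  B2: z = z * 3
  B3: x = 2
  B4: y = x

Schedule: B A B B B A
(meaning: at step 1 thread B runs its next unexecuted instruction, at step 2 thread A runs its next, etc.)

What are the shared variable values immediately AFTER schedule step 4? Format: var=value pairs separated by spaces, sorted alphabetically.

Step 1: thread B executes B1 (y = y + 3). Shared: x=0 y=7 z=5. PCs: A@0 B@1
Step 2: thread A executes A1 (y = 9). Shared: x=0 y=9 z=5. PCs: A@1 B@1
Step 3: thread B executes B2 (z = z * 3). Shared: x=0 y=9 z=15. PCs: A@1 B@2
Step 4: thread B executes B3 (x = 2). Shared: x=2 y=9 z=15. PCs: A@1 B@3

Answer: x=2 y=9 z=15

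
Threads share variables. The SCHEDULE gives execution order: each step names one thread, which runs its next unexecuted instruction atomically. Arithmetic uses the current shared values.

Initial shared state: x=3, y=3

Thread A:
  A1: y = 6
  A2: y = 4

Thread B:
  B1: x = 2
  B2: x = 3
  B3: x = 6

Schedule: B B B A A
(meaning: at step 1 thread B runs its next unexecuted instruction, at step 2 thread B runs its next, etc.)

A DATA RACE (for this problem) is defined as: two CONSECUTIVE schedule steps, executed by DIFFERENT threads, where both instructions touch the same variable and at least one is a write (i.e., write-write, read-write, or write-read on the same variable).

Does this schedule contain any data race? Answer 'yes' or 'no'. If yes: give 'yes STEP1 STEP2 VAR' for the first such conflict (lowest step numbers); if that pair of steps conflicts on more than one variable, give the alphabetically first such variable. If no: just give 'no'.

Answer: no

Derivation:
Steps 1,2: same thread (B). No race.
Steps 2,3: same thread (B). No race.
Steps 3,4: B(r=-,w=x) vs A(r=-,w=y). No conflict.
Steps 4,5: same thread (A). No race.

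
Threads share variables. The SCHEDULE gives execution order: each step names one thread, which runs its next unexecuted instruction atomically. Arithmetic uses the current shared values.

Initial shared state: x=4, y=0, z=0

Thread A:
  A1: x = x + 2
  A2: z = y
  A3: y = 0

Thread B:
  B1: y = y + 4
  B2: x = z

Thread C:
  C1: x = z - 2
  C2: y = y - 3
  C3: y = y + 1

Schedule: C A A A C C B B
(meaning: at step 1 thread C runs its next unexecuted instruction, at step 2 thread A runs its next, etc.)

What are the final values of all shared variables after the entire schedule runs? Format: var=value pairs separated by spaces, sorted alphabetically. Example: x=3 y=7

Answer: x=0 y=2 z=0

Derivation:
Step 1: thread C executes C1 (x = z - 2). Shared: x=-2 y=0 z=0. PCs: A@0 B@0 C@1
Step 2: thread A executes A1 (x = x + 2). Shared: x=0 y=0 z=0. PCs: A@1 B@0 C@1
Step 3: thread A executes A2 (z = y). Shared: x=0 y=0 z=0. PCs: A@2 B@0 C@1
Step 4: thread A executes A3 (y = 0). Shared: x=0 y=0 z=0. PCs: A@3 B@0 C@1
Step 5: thread C executes C2 (y = y - 3). Shared: x=0 y=-3 z=0. PCs: A@3 B@0 C@2
Step 6: thread C executes C3 (y = y + 1). Shared: x=0 y=-2 z=0. PCs: A@3 B@0 C@3
Step 7: thread B executes B1 (y = y + 4). Shared: x=0 y=2 z=0. PCs: A@3 B@1 C@3
Step 8: thread B executes B2 (x = z). Shared: x=0 y=2 z=0. PCs: A@3 B@2 C@3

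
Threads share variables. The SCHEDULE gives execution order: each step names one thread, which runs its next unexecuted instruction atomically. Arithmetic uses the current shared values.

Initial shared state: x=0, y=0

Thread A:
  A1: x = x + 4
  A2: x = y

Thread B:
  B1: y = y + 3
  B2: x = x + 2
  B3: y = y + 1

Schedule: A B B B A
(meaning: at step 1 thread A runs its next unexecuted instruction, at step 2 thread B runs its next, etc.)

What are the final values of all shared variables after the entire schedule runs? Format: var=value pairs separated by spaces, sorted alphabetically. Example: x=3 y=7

Step 1: thread A executes A1 (x = x + 4). Shared: x=4 y=0. PCs: A@1 B@0
Step 2: thread B executes B1 (y = y + 3). Shared: x=4 y=3. PCs: A@1 B@1
Step 3: thread B executes B2 (x = x + 2). Shared: x=6 y=3. PCs: A@1 B@2
Step 4: thread B executes B3 (y = y + 1). Shared: x=6 y=4. PCs: A@1 B@3
Step 5: thread A executes A2 (x = y). Shared: x=4 y=4. PCs: A@2 B@3

Answer: x=4 y=4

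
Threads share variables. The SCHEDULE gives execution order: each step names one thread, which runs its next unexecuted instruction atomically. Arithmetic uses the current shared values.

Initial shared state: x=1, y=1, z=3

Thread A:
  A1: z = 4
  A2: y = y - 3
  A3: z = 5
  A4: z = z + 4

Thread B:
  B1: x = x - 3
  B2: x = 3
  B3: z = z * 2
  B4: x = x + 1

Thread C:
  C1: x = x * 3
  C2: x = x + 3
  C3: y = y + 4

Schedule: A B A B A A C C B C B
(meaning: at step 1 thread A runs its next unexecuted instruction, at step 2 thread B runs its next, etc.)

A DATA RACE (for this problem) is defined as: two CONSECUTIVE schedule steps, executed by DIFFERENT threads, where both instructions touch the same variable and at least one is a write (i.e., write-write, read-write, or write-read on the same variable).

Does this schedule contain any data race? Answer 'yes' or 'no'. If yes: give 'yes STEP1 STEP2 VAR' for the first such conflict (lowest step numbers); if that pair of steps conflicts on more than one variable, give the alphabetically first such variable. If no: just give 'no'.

Steps 1,2: A(r=-,w=z) vs B(r=x,w=x). No conflict.
Steps 2,3: B(r=x,w=x) vs A(r=y,w=y). No conflict.
Steps 3,4: A(r=y,w=y) vs B(r=-,w=x). No conflict.
Steps 4,5: B(r=-,w=x) vs A(r=-,w=z). No conflict.
Steps 5,6: same thread (A). No race.
Steps 6,7: A(r=z,w=z) vs C(r=x,w=x). No conflict.
Steps 7,8: same thread (C). No race.
Steps 8,9: C(r=x,w=x) vs B(r=z,w=z). No conflict.
Steps 9,10: B(r=z,w=z) vs C(r=y,w=y). No conflict.
Steps 10,11: C(r=y,w=y) vs B(r=x,w=x). No conflict.

Answer: no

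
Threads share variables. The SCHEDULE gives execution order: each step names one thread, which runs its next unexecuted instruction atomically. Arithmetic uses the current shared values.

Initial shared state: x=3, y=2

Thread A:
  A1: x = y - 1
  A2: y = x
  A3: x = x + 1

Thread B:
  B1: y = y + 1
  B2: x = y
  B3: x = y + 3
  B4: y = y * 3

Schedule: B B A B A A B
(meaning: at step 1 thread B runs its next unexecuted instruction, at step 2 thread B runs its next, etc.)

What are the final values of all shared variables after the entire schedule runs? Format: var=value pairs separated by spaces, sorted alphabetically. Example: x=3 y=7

Step 1: thread B executes B1 (y = y + 1). Shared: x=3 y=3. PCs: A@0 B@1
Step 2: thread B executes B2 (x = y). Shared: x=3 y=3. PCs: A@0 B@2
Step 3: thread A executes A1 (x = y - 1). Shared: x=2 y=3. PCs: A@1 B@2
Step 4: thread B executes B3 (x = y + 3). Shared: x=6 y=3. PCs: A@1 B@3
Step 5: thread A executes A2 (y = x). Shared: x=6 y=6. PCs: A@2 B@3
Step 6: thread A executes A3 (x = x + 1). Shared: x=7 y=6. PCs: A@3 B@3
Step 7: thread B executes B4 (y = y * 3). Shared: x=7 y=18. PCs: A@3 B@4

Answer: x=7 y=18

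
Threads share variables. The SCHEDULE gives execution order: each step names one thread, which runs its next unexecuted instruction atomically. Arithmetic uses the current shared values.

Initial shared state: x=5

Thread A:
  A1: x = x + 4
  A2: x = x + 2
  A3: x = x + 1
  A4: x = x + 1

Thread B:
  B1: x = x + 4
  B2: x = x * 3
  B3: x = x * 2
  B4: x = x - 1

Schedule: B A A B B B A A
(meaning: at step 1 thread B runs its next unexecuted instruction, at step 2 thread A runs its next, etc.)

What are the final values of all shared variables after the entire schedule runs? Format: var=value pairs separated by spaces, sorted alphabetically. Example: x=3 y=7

Step 1: thread B executes B1 (x = x + 4). Shared: x=9. PCs: A@0 B@1
Step 2: thread A executes A1 (x = x + 4). Shared: x=13. PCs: A@1 B@1
Step 3: thread A executes A2 (x = x + 2). Shared: x=15. PCs: A@2 B@1
Step 4: thread B executes B2 (x = x * 3). Shared: x=45. PCs: A@2 B@2
Step 5: thread B executes B3 (x = x * 2). Shared: x=90. PCs: A@2 B@3
Step 6: thread B executes B4 (x = x - 1). Shared: x=89. PCs: A@2 B@4
Step 7: thread A executes A3 (x = x + 1). Shared: x=90. PCs: A@3 B@4
Step 8: thread A executes A4 (x = x + 1). Shared: x=91. PCs: A@4 B@4

Answer: x=91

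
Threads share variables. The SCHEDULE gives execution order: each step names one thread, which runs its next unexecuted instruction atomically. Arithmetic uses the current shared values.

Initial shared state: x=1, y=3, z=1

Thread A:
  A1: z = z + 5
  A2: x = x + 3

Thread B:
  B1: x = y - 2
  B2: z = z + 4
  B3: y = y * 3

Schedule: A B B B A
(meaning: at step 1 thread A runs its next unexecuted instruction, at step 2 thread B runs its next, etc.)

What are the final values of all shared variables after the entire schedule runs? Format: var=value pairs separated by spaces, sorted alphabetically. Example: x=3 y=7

Answer: x=4 y=9 z=10

Derivation:
Step 1: thread A executes A1 (z = z + 5). Shared: x=1 y=3 z=6. PCs: A@1 B@0
Step 2: thread B executes B1 (x = y - 2). Shared: x=1 y=3 z=6. PCs: A@1 B@1
Step 3: thread B executes B2 (z = z + 4). Shared: x=1 y=3 z=10. PCs: A@1 B@2
Step 4: thread B executes B3 (y = y * 3). Shared: x=1 y=9 z=10. PCs: A@1 B@3
Step 5: thread A executes A2 (x = x + 3). Shared: x=4 y=9 z=10. PCs: A@2 B@3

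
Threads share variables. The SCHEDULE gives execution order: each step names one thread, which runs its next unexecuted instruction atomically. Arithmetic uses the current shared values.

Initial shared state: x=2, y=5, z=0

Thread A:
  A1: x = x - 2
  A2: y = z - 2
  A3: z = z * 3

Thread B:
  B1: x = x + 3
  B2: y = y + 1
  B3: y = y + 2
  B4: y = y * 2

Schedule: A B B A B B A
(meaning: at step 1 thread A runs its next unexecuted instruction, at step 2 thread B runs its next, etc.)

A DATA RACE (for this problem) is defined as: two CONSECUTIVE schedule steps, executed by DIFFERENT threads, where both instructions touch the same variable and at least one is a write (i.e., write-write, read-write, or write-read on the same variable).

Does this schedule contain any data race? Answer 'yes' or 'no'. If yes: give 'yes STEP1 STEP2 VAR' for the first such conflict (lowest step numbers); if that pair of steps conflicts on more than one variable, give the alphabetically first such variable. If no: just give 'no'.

Answer: yes 1 2 x

Derivation:
Steps 1,2: A(x = x - 2) vs B(x = x + 3). RACE on x (W-W).
Steps 2,3: same thread (B). No race.
Steps 3,4: B(y = y + 1) vs A(y = z - 2). RACE on y (W-W).
Steps 4,5: A(y = z - 2) vs B(y = y + 2). RACE on y (W-W).
Steps 5,6: same thread (B). No race.
Steps 6,7: B(r=y,w=y) vs A(r=z,w=z). No conflict.
First conflict at steps 1,2.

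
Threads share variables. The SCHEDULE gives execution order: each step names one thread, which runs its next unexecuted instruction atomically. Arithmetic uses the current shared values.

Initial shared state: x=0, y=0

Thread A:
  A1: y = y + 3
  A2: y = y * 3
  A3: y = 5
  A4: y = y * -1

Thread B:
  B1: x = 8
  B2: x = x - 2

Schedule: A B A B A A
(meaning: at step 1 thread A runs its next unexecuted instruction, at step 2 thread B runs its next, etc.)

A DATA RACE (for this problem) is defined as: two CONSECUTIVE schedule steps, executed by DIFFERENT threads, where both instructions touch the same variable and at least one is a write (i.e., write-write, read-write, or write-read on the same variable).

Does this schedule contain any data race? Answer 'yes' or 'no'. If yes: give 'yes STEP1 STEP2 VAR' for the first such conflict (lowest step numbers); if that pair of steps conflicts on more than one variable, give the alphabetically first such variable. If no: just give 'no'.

Steps 1,2: A(r=y,w=y) vs B(r=-,w=x). No conflict.
Steps 2,3: B(r=-,w=x) vs A(r=y,w=y). No conflict.
Steps 3,4: A(r=y,w=y) vs B(r=x,w=x). No conflict.
Steps 4,5: B(r=x,w=x) vs A(r=-,w=y). No conflict.
Steps 5,6: same thread (A). No race.

Answer: no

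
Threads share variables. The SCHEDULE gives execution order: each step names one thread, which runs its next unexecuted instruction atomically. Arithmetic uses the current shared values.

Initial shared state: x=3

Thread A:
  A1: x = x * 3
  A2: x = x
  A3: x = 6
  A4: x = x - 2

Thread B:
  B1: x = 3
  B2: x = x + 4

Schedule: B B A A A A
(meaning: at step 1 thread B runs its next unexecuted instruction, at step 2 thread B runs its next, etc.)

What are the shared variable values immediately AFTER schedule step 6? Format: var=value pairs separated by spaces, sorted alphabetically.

Answer: x=4

Derivation:
Step 1: thread B executes B1 (x = 3). Shared: x=3. PCs: A@0 B@1
Step 2: thread B executes B2 (x = x + 4). Shared: x=7. PCs: A@0 B@2
Step 3: thread A executes A1 (x = x * 3). Shared: x=21. PCs: A@1 B@2
Step 4: thread A executes A2 (x = x). Shared: x=21. PCs: A@2 B@2
Step 5: thread A executes A3 (x = 6). Shared: x=6. PCs: A@3 B@2
Step 6: thread A executes A4 (x = x - 2). Shared: x=4. PCs: A@4 B@2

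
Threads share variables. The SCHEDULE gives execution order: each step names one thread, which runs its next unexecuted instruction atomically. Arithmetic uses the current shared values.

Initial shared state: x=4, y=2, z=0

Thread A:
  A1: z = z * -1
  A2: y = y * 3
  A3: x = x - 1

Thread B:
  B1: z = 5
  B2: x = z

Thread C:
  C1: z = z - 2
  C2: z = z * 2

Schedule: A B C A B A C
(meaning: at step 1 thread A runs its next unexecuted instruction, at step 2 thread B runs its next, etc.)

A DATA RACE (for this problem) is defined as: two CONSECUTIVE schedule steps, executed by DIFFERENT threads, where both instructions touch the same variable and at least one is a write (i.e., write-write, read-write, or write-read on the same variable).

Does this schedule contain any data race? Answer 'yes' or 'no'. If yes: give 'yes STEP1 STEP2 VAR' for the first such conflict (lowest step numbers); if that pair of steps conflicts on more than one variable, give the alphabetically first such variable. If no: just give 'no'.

Steps 1,2: A(z = z * -1) vs B(z = 5). RACE on z (W-W).
Steps 2,3: B(z = 5) vs C(z = z - 2). RACE on z (W-W).
Steps 3,4: C(r=z,w=z) vs A(r=y,w=y). No conflict.
Steps 4,5: A(r=y,w=y) vs B(r=z,w=x). No conflict.
Steps 5,6: B(x = z) vs A(x = x - 1). RACE on x (W-W).
Steps 6,7: A(r=x,w=x) vs C(r=z,w=z). No conflict.
First conflict at steps 1,2.

Answer: yes 1 2 z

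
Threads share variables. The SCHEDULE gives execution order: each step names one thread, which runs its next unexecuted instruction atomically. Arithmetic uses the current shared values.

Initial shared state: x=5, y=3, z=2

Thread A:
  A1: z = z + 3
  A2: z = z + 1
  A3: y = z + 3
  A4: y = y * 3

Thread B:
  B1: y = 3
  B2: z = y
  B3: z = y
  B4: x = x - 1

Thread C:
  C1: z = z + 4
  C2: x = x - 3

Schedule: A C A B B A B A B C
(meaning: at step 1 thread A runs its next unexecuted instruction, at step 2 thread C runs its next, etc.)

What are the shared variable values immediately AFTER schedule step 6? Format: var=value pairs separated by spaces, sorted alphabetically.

Step 1: thread A executes A1 (z = z + 3). Shared: x=5 y=3 z=5. PCs: A@1 B@0 C@0
Step 2: thread C executes C1 (z = z + 4). Shared: x=5 y=3 z=9. PCs: A@1 B@0 C@1
Step 3: thread A executes A2 (z = z + 1). Shared: x=5 y=3 z=10. PCs: A@2 B@0 C@1
Step 4: thread B executes B1 (y = 3). Shared: x=5 y=3 z=10. PCs: A@2 B@1 C@1
Step 5: thread B executes B2 (z = y). Shared: x=5 y=3 z=3. PCs: A@2 B@2 C@1
Step 6: thread A executes A3 (y = z + 3). Shared: x=5 y=6 z=3. PCs: A@3 B@2 C@1

Answer: x=5 y=6 z=3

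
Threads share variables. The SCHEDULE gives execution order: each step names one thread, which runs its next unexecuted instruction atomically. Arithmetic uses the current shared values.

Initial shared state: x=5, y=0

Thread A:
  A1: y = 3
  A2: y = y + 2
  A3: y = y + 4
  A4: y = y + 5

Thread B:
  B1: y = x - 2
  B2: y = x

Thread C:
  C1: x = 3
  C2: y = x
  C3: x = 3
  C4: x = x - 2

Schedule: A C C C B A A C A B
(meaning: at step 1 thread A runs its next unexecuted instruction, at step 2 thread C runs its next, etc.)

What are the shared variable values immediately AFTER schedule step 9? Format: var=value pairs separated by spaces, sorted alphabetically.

Answer: x=1 y=12

Derivation:
Step 1: thread A executes A1 (y = 3). Shared: x=5 y=3. PCs: A@1 B@0 C@0
Step 2: thread C executes C1 (x = 3). Shared: x=3 y=3. PCs: A@1 B@0 C@1
Step 3: thread C executes C2 (y = x). Shared: x=3 y=3. PCs: A@1 B@0 C@2
Step 4: thread C executes C3 (x = 3). Shared: x=3 y=3. PCs: A@1 B@0 C@3
Step 5: thread B executes B1 (y = x - 2). Shared: x=3 y=1. PCs: A@1 B@1 C@3
Step 6: thread A executes A2 (y = y + 2). Shared: x=3 y=3. PCs: A@2 B@1 C@3
Step 7: thread A executes A3 (y = y + 4). Shared: x=3 y=7. PCs: A@3 B@1 C@3
Step 8: thread C executes C4 (x = x - 2). Shared: x=1 y=7. PCs: A@3 B@1 C@4
Step 9: thread A executes A4 (y = y + 5). Shared: x=1 y=12. PCs: A@4 B@1 C@4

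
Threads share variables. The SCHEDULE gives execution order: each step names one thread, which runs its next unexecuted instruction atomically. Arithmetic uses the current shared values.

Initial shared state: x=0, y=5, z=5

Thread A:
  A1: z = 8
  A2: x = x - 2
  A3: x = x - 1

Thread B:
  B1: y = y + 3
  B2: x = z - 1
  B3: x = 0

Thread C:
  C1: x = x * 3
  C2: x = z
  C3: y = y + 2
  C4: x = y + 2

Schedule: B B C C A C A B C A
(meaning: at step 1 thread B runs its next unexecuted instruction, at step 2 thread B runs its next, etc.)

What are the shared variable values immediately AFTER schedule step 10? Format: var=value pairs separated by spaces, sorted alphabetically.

Answer: x=11 y=10 z=8

Derivation:
Step 1: thread B executes B1 (y = y + 3). Shared: x=0 y=8 z=5. PCs: A@0 B@1 C@0
Step 2: thread B executes B2 (x = z - 1). Shared: x=4 y=8 z=5. PCs: A@0 B@2 C@0
Step 3: thread C executes C1 (x = x * 3). Shared: x=12 y=8 z=5. PCs: A@0 B@2 C@1
Step 4: thread C executes C2 (x = z). Shared: x=5 y=8 z=5. PCs: A@0 B@2 C@2
Step 5: thread A executes A1 (z = 8). Shared: x=5 y=8 z=8. PCs: A@1 B@2 C@2
Step 6: thread C executes C3 (y = y + 2). Shared: x=5 y=10 z=8. PCs: A@1 B@2 C@3
Step 7: thread A executes A2 (x = x - 2). Shared: x=3 y=10 z=8. PCs: A@2 B@2 C@3
Step 8: thread B executes B3 (x = 0). Shared: x=0 y=10 z=8. PCs: A@2 B@3 C@3
Step 9: thread C executes C4 (x = y + 2). Shared: x=12 y=10 z=8. PCs: A@2 B@3 C@4
Step 10: thread A executes A3 (x = x - 1). Shared: x=11 y=10 z=8. PCs: A@3 B@3 C@4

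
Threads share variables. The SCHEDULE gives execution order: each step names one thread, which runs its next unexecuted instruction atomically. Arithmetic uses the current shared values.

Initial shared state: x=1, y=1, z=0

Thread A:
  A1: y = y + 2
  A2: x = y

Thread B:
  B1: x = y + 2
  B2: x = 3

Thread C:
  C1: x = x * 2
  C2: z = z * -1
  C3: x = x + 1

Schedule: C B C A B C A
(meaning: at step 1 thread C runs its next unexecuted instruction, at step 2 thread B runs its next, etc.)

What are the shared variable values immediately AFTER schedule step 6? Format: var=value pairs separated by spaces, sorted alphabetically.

Answer: x=4 y=3 z=0

Derivation:
Step 1: thread C executes C1 (x = x * 2). Shared: x=2 y=1 z=0. PCs: A@0 B@0 C@1
Step 2: thread B executes B1 (x = y + 2). Shared: x=3 y=1 z=0. PCs: A@0 B@1 C@1
Step 3: thread C executes C2 (z = z * -1). Shared: x=3 y=1 z=0. PCs: A@0 B@1 C@2
Step 4: thread A executes A1 (y = y + 2). Shared: x=3 y=3 z=0. PCs: A@1 B@1 C@2
Step 5: thread B executes B2 (x = 3). Shared: x=3 y=3 z=0. PCs: A@1 B@2 C@2
Step 6: thread C executes C3 (x = x + 1). Shared: x=4 y=3 z=0. PCs: A@1 B@2 C@3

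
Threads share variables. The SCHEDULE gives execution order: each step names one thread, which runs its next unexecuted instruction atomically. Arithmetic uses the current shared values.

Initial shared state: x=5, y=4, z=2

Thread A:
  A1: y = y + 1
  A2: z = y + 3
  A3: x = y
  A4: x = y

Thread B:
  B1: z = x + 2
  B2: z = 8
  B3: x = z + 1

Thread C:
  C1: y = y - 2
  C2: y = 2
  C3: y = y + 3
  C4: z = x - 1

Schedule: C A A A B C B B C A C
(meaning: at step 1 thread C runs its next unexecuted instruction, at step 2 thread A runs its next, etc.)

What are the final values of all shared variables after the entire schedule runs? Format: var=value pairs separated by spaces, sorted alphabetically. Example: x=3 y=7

Answer: x=5 y=5 z=4

Derivation:
Step 1: thread C executes C1 (y = y - 2). Shared: x=5 y=2 z=2. PCs: A@0 B@0 C@1
Step 2: thread A executes A1 (y = y + 1). Shared: x=5 y=3 z=2. PCs: A@1 B@0 C@1
Step 3: thread A executes A2 (z = y + 3). Shared: x=5 y=3 z=6. PCs: A@2 B@0 C@1
Step 4: thread A executes A3 (x = y). Shared: x=3 y=3 z=6. PCs: A@3 B@0 C@1
Step 5: thread B executes B1 (z = x + 2). Shared: x=3 y=3 z=5. PCs: A@3 B@1 C@1
Step 6: thread C executes C2 (y = 2). Shared: x=3 y=2 z=5. PCs: A@3 B@1 C@2
Step 7: thread B executes B2 (z = 8). Shared: x=3 y=2 z=8. PCs: A@3 B@2 C@2
Step 8: thread B executes B3 (x = z + 1). Shared: x=9 y=2 z=8. PCs: A@3 B@3 C@2
Step 9: thread C executes C3 (y = y + 3). Shared: x=9 y=5 z=8. PCs: A@3 B@3 C@3
Step 10: thread A executes A4 (x = y). Shared: x=5 y=5 z=8. PCs: A@4 B@3 C@3
Step 11: thread C executes C4 (z = x - 1). Shared: x=5 y=5 z=4. PCs: A@4 B@3 C@4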